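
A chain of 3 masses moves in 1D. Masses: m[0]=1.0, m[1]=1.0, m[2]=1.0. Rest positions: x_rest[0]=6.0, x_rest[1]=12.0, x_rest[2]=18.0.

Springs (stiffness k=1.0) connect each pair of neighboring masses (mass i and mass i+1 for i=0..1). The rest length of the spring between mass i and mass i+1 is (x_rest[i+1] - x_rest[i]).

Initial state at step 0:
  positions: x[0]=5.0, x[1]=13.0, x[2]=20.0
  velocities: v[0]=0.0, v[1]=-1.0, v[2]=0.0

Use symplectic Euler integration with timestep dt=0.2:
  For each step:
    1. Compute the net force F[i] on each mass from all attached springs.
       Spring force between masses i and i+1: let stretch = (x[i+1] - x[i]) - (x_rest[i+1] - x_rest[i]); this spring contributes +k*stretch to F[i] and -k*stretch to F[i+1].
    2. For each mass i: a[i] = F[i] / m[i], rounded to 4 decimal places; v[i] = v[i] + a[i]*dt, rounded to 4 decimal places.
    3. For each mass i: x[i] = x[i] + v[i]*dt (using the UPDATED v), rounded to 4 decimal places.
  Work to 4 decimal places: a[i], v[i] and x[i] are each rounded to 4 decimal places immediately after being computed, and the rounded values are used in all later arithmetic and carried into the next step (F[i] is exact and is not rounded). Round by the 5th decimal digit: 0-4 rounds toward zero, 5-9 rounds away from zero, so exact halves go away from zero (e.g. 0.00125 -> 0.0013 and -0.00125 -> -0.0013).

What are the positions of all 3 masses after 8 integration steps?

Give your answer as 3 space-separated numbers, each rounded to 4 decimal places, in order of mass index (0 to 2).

Answer: 6.5664 11.6641 18.1694

Derivation:
Step 0: x=[5.0000 13.0000 20.0000] v=[0.0000 -1.0000 0.0000]
Step 1: x=[5.0800 12.7600 19.9600] v=[0.4000 -1.2000 -0.2000]
Step 2: x=[5.2272 12.5008 19.8720] v=[0.7360 -1.2960 -0.4400]
Step 3: x=[5.4253 12.2455 19.7292] v=[0.9907 -1.2765 -0.7142]
Step 4: x=[5.6562 12.0167 19.5270] v=[1.1547 -1.1438 -1.0109]
Step 5: x=[5.9016 11.8339 19.2644] v=[1.2268 -0.9138 -1.3130]
Step 6: x=[6.1443 11.7111 18.9446] v=[1.2133 -0.6142 -1.5991]
Step 7: x=[6.3696 11.6549 18.5754] v=[1.1267 -0.2809 -1.8458]
Step 8: x=[6.5664 11.6641 18.1694] v=[0.9838 0.0461 -2.0299]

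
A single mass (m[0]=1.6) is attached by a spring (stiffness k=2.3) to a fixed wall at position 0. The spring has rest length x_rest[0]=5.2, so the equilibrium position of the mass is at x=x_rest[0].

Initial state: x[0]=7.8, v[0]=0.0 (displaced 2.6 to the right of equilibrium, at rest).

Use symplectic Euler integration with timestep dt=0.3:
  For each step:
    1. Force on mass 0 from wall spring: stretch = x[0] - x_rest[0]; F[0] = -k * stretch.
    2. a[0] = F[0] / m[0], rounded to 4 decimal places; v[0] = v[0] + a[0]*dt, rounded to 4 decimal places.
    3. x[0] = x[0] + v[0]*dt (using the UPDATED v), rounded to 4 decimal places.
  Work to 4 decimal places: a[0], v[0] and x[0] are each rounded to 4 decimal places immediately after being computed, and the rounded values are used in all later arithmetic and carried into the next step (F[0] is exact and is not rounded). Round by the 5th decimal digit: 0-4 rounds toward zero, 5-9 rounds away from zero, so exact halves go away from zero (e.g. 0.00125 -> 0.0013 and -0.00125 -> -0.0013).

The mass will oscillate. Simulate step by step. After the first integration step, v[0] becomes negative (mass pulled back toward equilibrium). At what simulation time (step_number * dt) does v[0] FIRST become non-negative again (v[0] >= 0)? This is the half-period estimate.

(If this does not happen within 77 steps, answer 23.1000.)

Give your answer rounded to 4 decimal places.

Answer: 2.7000

Derivation:
Step 0: x=[7.8000] v=[0.0000]
Step 1: x=[7.4636] v=[-1.1213]
Step 2: x=[6.8344] v=[-2.0975]
Step 3: x=[5.9937] v=[-2.8024]
Step 4: x=[5.0503] v=[-3.1447]
Step 5: x=[4.1263] v=[-3.0801]
Step 6: x=[3.3412] v=[-2.6171]
Step 7: x=[2.7966] v=[-1.8155]
Step 8: x=[2.5629] v=[-0.7790]
Step 9: x=[2.6704] v=[0.3582]
First v>=0 after going negative at step 9, time=2.7000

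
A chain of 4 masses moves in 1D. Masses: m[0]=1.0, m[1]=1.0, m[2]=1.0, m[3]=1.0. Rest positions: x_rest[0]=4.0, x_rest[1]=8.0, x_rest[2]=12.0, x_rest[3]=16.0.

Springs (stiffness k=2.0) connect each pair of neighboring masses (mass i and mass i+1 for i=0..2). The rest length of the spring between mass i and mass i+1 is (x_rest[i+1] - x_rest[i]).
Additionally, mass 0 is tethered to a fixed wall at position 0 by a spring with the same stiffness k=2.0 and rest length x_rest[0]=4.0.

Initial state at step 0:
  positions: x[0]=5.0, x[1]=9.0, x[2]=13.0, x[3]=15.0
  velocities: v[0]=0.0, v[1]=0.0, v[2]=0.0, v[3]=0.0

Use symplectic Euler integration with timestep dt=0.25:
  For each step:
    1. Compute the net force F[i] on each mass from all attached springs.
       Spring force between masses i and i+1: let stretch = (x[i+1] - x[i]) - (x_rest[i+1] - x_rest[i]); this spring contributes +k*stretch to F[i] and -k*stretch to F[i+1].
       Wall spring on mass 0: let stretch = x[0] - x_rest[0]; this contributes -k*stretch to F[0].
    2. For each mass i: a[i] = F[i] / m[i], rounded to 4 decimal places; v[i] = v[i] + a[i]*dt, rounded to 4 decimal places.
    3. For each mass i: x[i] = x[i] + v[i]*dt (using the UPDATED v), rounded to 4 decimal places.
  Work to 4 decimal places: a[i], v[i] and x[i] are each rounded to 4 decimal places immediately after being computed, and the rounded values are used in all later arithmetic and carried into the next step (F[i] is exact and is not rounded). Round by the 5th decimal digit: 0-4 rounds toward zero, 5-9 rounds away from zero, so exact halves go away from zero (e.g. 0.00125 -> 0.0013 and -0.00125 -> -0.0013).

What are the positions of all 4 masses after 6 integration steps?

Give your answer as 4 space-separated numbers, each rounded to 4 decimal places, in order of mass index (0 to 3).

Step 0: x=[5.0000 9.0000 13.0000 15.0000] v=[0.0000 0.0000 0.0000 0.0000]
Step 1: x=[4.8750 9.0000 12.7500 15.2500] v=[-0.5000 0.0000 -1.0000 1.0000]
Step 2: x=[4.6563 8.9531 12.3438 15.6875] v=[-0.8750 -0.1875 -1.6250 1.7500]
Step 3: x=[4.3926 8.7930 11.9317 16.2071] v=[-1.0548 -0.6406 -1.6485 2.0782]
Step 4: x=[4.1299 8.4751 11.6617 16.6922] v=[-1.0509 -1.2715 -1.0802 1.9405]
Step 5: x=[3.8941 8.0124 11.6221 17.0485] v=[-0.9433 -1.8508 -0.1583 1.4253]
Step 6: x=[3.6863 7.4861 11.8096 17.2265] v=[-0.8312 -2.1051 0.7501 0.7121]

Answer: 3.6863 7.4861 11.8096 17.2265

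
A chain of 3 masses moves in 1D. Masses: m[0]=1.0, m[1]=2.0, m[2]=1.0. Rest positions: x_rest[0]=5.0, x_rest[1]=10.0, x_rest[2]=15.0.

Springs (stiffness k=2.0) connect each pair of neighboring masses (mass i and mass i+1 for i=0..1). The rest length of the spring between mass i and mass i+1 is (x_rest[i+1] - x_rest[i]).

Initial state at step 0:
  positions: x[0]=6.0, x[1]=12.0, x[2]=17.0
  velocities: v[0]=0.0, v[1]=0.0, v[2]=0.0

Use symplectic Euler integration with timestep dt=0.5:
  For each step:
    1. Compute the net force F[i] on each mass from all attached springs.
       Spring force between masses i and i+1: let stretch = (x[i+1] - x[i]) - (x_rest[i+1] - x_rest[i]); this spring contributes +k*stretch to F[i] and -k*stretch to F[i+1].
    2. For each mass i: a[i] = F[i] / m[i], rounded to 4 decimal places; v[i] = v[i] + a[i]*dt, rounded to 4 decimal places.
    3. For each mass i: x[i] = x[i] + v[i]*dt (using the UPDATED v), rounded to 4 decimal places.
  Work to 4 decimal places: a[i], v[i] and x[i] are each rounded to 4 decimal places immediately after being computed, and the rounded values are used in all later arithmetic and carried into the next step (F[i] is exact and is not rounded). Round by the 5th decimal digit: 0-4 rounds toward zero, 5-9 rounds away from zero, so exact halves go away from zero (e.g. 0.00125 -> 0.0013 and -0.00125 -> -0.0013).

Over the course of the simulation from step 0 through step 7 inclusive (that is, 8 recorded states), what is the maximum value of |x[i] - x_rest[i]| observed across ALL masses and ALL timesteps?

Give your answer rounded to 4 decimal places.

Step 0: x=[6.0000 12.0000 17.0000] v=[0.0000 0.0000 0.0000]
Step 1: x=[6.5000 11.7500 17.0000] v=[1.0000 -0.5000 0.0000]
Step 2: x=[7.1250 11.5000 16.8750] v=[1.2500 -0.5000 -0.2500]
Step 3: x=[7.4375 11.5000 16.5625] v=[0.6250 0.0000 -0.6250]
Step 4: x=[7.2813 11.7500 16.2188] v=[-0.3125 0.5000 -0.6875]
Step 5: x=[6.8594 12.0001 16.1407] v=[-0.8438 0.5001 -0.1563]
Step 6: x=[6.5079 12.0002 16.4923] v=[-0.7031 0.0001 0.7031]
Step 7: x=[6.4025 11.7502 17.0978] v=[-0.2108 -0.5000 1.2110]
Max displacement = 2.4375

Answer: 2.4375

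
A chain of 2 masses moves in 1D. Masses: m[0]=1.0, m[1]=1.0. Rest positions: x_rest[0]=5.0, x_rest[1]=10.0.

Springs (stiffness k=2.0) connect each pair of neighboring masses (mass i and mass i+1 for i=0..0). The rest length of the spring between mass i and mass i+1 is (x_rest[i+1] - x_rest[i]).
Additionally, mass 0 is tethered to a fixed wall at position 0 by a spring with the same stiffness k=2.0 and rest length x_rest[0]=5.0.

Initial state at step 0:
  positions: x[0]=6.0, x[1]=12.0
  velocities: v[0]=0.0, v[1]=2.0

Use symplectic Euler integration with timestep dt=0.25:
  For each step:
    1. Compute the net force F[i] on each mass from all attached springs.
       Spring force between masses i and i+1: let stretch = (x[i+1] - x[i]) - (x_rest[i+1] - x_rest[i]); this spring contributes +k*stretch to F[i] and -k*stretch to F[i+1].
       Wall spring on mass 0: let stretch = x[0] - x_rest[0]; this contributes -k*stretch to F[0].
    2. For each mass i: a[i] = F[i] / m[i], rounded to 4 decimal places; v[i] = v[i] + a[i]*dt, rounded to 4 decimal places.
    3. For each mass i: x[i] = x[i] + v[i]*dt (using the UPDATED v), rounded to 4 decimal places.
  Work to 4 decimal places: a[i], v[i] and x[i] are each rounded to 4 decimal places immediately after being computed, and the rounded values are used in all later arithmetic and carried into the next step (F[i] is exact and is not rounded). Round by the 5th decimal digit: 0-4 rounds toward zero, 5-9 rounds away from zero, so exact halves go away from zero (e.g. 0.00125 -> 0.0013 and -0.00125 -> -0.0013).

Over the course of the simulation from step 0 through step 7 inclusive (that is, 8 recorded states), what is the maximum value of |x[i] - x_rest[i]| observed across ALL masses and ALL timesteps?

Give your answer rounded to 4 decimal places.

Step 0: x=[6.0000 12.0000] v=[0.0000 2.0000]
Step 1: x=[6.0000 12.3750] v=[0.0000 1.5000]
Step 2: x=[6.0469 12.5781] v=[0.1875 0.8125]
Step 3: x=[6.1543 12.5898] v=[0.4297 0.0469]
Step 4: x=[6.2969 12.4221] v=[0.5703 -0.6709]
Step 5: x=[6.4180 12.1137] v=[0.4845 -1.2335]
Step 6: x=[6.4489 11.7184] v=[0.1234 -1.5814]
Step 7: x=[6.3323 11.2894] v=[-0.4663 -1.7162]
Max displacement = 2.5898

Answer: 2.5898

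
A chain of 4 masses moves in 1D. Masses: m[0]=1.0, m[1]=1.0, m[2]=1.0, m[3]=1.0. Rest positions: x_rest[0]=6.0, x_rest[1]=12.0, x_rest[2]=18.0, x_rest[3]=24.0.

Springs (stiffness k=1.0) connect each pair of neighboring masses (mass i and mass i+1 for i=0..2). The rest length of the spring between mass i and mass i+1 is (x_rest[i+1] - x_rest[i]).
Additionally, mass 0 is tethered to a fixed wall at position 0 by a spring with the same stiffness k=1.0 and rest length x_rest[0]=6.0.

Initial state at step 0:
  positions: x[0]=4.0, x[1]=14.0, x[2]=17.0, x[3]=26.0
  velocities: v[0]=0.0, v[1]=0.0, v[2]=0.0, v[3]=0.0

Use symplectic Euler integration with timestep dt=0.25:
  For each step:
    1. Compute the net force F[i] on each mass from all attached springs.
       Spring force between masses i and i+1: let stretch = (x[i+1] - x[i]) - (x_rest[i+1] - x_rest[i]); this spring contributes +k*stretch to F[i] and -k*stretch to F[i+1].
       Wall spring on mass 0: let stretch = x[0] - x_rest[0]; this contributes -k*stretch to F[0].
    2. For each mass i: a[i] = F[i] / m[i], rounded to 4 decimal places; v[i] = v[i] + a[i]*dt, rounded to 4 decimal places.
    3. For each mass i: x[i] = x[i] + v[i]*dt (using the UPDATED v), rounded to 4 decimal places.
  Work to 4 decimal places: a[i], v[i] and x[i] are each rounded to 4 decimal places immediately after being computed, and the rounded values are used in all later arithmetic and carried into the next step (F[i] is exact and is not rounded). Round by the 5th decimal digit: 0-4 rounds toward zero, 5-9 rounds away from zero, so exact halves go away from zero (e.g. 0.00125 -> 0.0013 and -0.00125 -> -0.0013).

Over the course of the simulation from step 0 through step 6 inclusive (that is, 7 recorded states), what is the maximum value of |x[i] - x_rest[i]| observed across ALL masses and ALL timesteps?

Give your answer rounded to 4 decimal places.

Answer: 2.2963

Derivation:
Step 0: x=[4.0000 14.0000 17.0000 26.0000] v=[0.0000 0.0000 0.0000 0.0000]
Step 1: x=[4.3750 13.5625 17.3750 25.8125] v=[1.5000 -1.7500 1.5000 -0.7500]
Step 2: x=[5.0508 12.7891 18.0391 25.4727] v=[2.7031 -3.0938 2.6563 -1.3594]
Step 3: x=[5.8946 11.8601 18.8397 25.0433] v=[3.3750 -3.7159 3.2022 -1.7178]
Step 4: x=[6.7428 10.9945 19.5918 24.6011] v=[3.3927 -3.4624 3.0082 -1.7687]
Step 5: x=[7.4353 10.4005 20.1196 24.2209] v=[2.7699 -2.3760 2.1112 -1.5210]
Step 6: x=[7.8484 10.2286 20.2963 23.9593] v=[1.6524 -0.6875 0.7068 -1.0463]
Max displacement = 2.2963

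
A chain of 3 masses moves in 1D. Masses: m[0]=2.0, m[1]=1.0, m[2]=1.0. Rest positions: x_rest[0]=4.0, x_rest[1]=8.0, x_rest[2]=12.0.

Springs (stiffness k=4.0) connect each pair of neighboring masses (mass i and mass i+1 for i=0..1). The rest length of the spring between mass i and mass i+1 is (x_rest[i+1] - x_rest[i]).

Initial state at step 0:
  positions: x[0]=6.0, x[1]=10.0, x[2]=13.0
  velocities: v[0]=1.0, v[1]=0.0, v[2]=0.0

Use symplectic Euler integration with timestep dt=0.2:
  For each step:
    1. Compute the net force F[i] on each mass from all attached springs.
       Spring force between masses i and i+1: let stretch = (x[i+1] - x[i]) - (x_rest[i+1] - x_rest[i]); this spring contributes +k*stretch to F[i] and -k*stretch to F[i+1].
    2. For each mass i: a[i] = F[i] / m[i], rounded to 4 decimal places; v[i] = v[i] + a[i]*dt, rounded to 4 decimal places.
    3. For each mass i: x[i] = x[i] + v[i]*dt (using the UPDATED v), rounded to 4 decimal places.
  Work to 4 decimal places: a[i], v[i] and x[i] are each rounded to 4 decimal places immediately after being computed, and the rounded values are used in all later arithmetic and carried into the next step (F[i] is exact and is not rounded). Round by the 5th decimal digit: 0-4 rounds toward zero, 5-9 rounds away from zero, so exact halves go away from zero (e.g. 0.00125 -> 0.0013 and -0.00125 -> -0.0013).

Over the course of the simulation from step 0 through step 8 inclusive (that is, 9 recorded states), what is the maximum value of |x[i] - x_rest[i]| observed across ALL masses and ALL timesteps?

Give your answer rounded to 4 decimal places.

Step 0: x=[6.0000 10.0000 13.0000] v=[1.0000 0.0000 0.0000]
Step 1: x=[6.2000 9.8400 13.1600] v=[1.0000 -0.8000 0.8000]
Step 2: x=[6.3712 9.6288 13.4288] v=[0.8560 -1.0560 1.3440]
Step 3: x=[6.4830 9.5044 13.7296] v=[0.5590 -0.6221 1.5040]
Step 4: x=[6.5165 9.5726 13.9944] v=[0.1676 0.3409 1.3238]
Step 5: x=[6.4745 9.8593 14.1917] v=[-0.2100 1.4335 0.9864]
Step 6: x=[6.3833 10.2976 14.3358] v=[-0.4561 2.1916 0.7205]
Step 7: x=[6.2852 10.7557 14.4738] v=[-0.4904 2.2907 0.6899]
Step 8: x=[6.2248 11.0935 14.6569] v=[-0.3022 1.6888 0.9154]
Max displacement = 3.0935

Answer: 3.0935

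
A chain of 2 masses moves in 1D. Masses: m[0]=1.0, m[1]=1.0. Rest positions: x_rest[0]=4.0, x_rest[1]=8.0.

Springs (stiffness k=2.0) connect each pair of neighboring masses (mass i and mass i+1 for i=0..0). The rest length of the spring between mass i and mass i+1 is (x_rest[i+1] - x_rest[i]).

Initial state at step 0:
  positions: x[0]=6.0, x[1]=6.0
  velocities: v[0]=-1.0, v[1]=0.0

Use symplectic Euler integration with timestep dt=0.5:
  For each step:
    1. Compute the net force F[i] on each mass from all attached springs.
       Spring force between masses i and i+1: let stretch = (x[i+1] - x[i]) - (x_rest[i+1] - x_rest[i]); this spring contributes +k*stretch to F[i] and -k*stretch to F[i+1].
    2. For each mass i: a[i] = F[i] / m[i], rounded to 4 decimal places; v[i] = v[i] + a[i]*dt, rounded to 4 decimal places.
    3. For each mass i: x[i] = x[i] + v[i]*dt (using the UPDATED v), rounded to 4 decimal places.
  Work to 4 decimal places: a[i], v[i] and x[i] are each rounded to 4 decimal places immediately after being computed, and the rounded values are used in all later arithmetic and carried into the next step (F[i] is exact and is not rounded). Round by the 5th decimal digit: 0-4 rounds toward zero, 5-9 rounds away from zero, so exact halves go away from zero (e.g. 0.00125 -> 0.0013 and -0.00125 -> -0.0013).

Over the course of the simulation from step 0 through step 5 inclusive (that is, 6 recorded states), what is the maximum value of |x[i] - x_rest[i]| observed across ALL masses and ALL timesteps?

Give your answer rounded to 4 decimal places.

Step 0: x=[6.0000 6.0000] v=[-1.0000 0.0000]
Step 1: x=[3.5000 8.0000] v=[-5.0000 4.0000]
Step 2: x=[1.2500 9.7500] v=[-4.5000 3.5000]
Step 3: x=[1.2500 9.2500] v=[0.0000 -1.0000]
Step 4: x=[3.2500 6.7500] v=[4.0000 -5.0000]
Step 5: x=[5.0000 4.5000] v=[3.5000 -4.5000]
Max displacement = 3.5000

Answer: 3.5000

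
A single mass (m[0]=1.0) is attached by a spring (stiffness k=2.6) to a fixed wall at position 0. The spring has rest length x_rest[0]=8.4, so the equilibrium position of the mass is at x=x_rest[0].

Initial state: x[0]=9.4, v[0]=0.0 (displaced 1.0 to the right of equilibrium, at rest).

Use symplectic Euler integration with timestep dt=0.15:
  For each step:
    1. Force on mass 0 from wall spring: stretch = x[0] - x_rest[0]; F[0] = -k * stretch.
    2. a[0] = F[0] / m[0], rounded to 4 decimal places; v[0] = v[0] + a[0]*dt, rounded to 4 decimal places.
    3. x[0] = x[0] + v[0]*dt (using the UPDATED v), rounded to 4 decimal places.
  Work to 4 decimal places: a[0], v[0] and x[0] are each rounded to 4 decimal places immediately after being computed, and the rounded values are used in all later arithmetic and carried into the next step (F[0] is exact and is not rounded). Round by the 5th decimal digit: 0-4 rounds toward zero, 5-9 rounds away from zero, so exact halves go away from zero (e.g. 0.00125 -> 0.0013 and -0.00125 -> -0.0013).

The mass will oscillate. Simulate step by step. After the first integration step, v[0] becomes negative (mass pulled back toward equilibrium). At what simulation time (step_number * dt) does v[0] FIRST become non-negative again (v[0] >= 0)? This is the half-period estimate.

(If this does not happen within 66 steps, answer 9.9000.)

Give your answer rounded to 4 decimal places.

Answer: 1.9500

Derivation:
Step 0: x=[9.4000] v=[0.0000]
Step 1: x=[9.3415] v=[-0.3900]
Step 2: x=[9.2279] v=[-0.7572]
Step 3: x=[9.0659] v=[-1.0801]
Step 4: x=[8.8649] v=[-1.3398]
Step 5: x=[8.6367] v=[-1.5211]
Step 6: x=[8.3947] v=[-1.6134]
Step 7: x=[8.1530] v=[-1.6113]
Step 8: x=[7.9258] v=[-1.5150]
Step 9: x=[7.7263] v=[-1.3301]
Step 10: x=[7.5662] v=[-1.0674]
Step 11: x=[7.4549] v=[-0.7422]
Step 12: x=[7.3989] v=[-0.3736]
Step 13: x=[7.4014] v=[0.0168]
First v>=0 after going negative at step 13, time=1.9500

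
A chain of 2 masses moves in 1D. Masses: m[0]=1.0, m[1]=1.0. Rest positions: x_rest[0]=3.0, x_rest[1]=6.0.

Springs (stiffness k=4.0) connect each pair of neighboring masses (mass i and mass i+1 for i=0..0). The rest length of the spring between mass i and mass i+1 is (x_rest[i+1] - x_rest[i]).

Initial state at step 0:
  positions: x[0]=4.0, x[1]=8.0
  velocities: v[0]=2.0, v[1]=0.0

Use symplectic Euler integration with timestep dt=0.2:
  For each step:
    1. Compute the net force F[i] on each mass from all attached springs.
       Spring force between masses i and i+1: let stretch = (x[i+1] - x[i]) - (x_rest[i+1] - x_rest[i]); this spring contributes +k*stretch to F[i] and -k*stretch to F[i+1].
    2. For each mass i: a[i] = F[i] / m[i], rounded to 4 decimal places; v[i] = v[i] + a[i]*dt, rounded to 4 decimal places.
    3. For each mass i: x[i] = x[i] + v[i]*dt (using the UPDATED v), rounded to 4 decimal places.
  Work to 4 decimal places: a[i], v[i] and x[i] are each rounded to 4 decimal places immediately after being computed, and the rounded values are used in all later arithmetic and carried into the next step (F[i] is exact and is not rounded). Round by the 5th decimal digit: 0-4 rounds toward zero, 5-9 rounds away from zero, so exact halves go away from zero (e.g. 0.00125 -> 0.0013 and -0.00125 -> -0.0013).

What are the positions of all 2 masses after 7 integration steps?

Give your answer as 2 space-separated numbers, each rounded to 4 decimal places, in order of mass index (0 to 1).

Answer: 5.8258 8.9742

Derivation:
Step 0: x=[4.0000 8.0000] v=[2.0000 0.0000]
Step 1: x=[4.5600 7.8400] v=[2.8000 -0.8000]
Step 2: x=[5.1648 7.6352] v=[3.0240 -1.0240]
Step 3: x=[5.6849 7.5151] v=[2.6003 -0.6003]
Step 4: x=[6.0178 7.5822] v=[1.6645 0.3355]
Step 5: x=[6.1210 7.8790] v=[0.5160 1.4840]
Step 6: x=[6.0255 8.3745] v=[-0.4776 2.4776]
Step 7: x=[5.8258 8.9742] v=[-0.9984 2.9984]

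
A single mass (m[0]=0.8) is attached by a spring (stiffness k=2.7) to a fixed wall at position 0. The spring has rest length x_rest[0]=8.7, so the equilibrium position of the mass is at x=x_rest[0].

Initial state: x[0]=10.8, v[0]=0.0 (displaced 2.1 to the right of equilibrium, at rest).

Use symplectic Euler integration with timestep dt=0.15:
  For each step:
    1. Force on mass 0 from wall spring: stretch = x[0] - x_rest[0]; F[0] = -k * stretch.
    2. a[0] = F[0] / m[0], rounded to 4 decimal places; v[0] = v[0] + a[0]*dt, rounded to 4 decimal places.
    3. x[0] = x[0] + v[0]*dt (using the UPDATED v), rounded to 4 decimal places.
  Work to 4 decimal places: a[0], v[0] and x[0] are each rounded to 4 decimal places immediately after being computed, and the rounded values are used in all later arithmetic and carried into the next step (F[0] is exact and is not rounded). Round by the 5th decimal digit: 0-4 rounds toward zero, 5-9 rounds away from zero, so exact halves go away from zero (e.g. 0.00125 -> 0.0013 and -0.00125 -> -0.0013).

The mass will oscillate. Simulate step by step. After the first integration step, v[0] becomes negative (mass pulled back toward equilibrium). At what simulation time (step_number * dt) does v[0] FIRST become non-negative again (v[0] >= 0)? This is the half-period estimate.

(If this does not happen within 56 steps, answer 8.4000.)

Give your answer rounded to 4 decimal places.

Answer: 1.8000

Derivation:
Step 0: x=[10.8000] v=[0.0000]
Step 1: x=[10.6405] v=[-1.0631]
Step 2: x=[10.3337] v=[-2.0455]
Step 3: x=[9.9028] v=[-2.8726]
Step 4: x=[9.3806] v=[-3.4815]
Step 5: x=[8.8067] v=[-3.8261]
Step 6: x=[8.2247] v=[-3.8801]
Step 7: x=[7.6788] v=[-3.6395]
Step 8: x=[7.2104] v=[-3.1225]
Step 9: x=[6.8551] v=[-2.3684]
Step 10: x=[6.6399] v=[-1.4344]
Step 11: x=[6.5812] v=[-0.3915]
Step 12: x=[6.6834] v=[0.6812]
First v>=0 after going negative at step 12, time=1.8000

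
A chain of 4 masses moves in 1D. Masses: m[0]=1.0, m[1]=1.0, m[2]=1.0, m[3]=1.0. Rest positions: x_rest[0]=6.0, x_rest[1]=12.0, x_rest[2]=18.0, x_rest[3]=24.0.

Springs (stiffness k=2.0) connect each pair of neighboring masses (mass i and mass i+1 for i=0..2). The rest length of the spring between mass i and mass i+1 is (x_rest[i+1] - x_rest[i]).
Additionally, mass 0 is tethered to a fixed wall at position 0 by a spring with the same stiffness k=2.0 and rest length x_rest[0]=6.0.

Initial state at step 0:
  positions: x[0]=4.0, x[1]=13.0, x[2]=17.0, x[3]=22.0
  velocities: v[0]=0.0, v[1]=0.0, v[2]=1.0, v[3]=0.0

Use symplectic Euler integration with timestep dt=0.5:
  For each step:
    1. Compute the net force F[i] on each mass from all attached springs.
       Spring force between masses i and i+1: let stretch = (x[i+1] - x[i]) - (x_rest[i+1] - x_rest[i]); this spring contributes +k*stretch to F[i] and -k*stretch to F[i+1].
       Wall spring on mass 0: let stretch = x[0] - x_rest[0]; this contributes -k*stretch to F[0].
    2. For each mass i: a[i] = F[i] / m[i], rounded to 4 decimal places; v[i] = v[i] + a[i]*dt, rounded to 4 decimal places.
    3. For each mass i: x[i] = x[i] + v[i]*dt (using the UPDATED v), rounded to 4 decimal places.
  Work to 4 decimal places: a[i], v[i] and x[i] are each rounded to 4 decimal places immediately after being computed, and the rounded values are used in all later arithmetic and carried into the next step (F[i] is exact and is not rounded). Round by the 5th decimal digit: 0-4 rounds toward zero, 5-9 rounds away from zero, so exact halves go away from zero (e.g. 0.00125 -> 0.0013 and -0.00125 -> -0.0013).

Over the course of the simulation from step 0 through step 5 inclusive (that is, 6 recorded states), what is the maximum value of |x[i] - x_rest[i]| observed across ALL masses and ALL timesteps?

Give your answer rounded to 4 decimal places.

Answer: 2.2500

Derivation:
Step 0: x=[4.0000 13.0000 17.0000 22.0000] v=[0.0000 0.0000 1.0000 0.0000]
Step 1: x=[6.5000 10.5000 18.0000 22.5000] v=[5.0000 -5.0000 2.0000 1.0000]
Step 2: x=[7.7500 9.7500 17.5000 23.7500] v=[2.5000 -1.5000 -1.0000 2.5000]
Step 3: x=[6.1250 11.8750 16.2500 24.8750] v=[-3.2500 4.2500 -2.5000 2.2500]
Step 4: x=[4.3125 13.3125 17.1250 24.6875] v=[-3.6250 2.8750 1.7500 -0.3750]
Step 5: x=[4.8438 12.1563 19.8750 23.7188] v=[1.0625 -2.3125 5.5000 -1.9375]
Max displacement = 2.2500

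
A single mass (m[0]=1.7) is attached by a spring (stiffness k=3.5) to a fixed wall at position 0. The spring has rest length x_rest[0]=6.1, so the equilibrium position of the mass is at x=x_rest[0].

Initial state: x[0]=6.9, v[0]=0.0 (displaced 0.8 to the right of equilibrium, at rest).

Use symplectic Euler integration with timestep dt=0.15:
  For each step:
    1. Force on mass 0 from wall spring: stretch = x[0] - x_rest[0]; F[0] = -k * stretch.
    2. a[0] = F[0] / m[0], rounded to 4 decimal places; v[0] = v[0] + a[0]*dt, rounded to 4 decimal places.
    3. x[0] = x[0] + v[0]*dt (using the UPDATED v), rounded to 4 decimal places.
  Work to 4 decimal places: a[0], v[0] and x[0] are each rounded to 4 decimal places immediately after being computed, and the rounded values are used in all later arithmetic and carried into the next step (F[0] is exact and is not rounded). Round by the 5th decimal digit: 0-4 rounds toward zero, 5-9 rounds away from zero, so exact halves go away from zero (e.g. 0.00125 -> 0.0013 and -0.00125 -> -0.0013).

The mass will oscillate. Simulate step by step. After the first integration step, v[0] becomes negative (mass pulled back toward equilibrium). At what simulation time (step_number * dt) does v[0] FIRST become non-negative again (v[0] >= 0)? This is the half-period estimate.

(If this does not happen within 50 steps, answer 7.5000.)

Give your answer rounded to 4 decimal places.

Step 0: x=[6.9000] v=[0.0000]
Step 1: x=[6.8629] v=[-0.2471]
Step 2: x=[6.7905] v=[-0.4827]
Step 3: x=[6.6861] v=[-0.6959]
Step 4: x=[6.5546] v=[-0.8769]
Step 5: x=[6.4020] v=[-1.0173]
Step 6: x=[6.2354] v=[-1.1106]
Step 7: x=[6.0625] v=[-1.1524]
Step 8: x=[5.8914] v=[-1.1408]
Step 9: x=[5.7299] v=[-1.0764]
Step 10: x=[5.5856] v=[-0.9621]
Step 11: x=[5.4651] v=[-0.8032]
Step 12: x=[5.3740] v=[-0.6071]
Step 13: x=[5.3166] v=[-0.3829]
Step 14: x=[5.2955] v=[-0.1410]
Step 15: x=[5.3116] v=[0.1074]
First v>=0 after going negative at step 15, time=2.2500

Answer: 2.2500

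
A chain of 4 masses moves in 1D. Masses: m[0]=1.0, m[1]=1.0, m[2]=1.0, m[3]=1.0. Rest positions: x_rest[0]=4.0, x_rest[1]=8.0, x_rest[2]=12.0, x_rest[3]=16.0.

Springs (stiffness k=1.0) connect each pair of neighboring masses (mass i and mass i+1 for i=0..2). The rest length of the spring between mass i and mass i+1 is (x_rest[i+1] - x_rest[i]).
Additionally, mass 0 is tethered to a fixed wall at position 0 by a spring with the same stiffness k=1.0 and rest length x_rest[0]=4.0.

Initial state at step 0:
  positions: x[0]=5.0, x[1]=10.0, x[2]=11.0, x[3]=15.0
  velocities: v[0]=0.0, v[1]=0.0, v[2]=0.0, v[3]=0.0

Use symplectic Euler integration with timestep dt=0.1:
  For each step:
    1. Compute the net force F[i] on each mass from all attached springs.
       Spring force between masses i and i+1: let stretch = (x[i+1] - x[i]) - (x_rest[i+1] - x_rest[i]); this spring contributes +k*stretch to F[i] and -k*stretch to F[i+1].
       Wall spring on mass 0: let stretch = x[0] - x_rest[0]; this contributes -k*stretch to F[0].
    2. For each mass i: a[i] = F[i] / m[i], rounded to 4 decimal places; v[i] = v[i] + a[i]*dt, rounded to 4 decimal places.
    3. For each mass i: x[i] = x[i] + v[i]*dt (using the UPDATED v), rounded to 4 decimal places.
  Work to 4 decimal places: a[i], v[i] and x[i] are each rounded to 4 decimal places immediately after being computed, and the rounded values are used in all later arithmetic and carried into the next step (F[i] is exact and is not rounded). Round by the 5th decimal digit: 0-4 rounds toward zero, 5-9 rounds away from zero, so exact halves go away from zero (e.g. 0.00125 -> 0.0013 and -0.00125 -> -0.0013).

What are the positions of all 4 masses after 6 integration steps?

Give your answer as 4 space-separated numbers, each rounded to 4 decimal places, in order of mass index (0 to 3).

Answer: 4.9735 9.2341 11.5628 15.0199

Derivation:
Step 0: x=[5.0000 10.0000 11.0000 15.0000] v=[0.0000 0.0000 0.0000 0.0000]
Step 1: x=[5.0000 9.9600 11.0300 15.0000] v=[0.0000 -0.4000 0.3000 0.0000]
Step 2: x=[4.9996 9.8811 11.0890 15.0003] v=[-0.0040 -0.7890 0.5900 0.0030]
Step 3: x=[4.9980 9.7655 11.1750 15.0015] v=[-0.0158 -1.1564 0.8603 0.0119]
Step 4: x=[4.9941 9.6163 11.2852 15.0044] v=[-0.0389 -1.4922 1.1020 0.0293]
Step 5: x=[4.9865 9.4376 11.4159 15.0101] v=[-0.0761 -1.7875 1.3070 0.0574]
Step 6: x=[4.9735 9.2341 11.5628 15.0199] v=[-0.1296 -2.0348 1.4686 0.0980]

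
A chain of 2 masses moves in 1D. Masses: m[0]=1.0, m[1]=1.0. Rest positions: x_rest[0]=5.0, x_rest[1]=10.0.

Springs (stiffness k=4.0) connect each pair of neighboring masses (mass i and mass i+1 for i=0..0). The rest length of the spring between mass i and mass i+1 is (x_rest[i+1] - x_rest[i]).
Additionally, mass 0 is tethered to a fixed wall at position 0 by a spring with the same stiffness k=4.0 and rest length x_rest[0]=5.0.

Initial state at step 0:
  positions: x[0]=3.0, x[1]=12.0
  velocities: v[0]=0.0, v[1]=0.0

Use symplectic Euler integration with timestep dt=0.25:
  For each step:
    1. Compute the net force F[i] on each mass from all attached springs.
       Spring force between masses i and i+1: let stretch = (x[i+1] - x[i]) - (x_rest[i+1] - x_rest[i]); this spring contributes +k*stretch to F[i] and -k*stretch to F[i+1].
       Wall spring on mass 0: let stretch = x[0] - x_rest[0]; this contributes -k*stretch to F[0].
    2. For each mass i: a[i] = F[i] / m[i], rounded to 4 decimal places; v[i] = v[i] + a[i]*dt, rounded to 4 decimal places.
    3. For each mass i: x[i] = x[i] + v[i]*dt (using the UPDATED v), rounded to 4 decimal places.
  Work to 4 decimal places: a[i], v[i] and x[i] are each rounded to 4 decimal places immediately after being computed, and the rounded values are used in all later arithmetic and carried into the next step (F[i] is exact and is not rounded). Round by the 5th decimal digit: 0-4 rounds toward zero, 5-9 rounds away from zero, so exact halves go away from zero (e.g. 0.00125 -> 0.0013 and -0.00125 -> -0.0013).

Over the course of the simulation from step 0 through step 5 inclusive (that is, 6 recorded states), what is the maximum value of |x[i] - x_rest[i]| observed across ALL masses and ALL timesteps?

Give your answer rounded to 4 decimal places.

Answer: 2.6563

Derivation:
Step 0: x=[3.0000 12.0000] v=[0.0000 0.0000]
Step 1: x=[4.5000 11.0000] v=[6.0000 -4.0000]
Step 2: x=[6.5000 9.6250] v=[8.0000 -5.5000]
Step 3: x=[7.6563 8.7188] v=[4.6250 -3.6250]
Step 4: x=[7.1641 8.7969] v=[-1.9688 0.3125]
Step 5: x=[5.2891 9.7168] v=[-7.5001 3.6797]
Max displacement = 2.6563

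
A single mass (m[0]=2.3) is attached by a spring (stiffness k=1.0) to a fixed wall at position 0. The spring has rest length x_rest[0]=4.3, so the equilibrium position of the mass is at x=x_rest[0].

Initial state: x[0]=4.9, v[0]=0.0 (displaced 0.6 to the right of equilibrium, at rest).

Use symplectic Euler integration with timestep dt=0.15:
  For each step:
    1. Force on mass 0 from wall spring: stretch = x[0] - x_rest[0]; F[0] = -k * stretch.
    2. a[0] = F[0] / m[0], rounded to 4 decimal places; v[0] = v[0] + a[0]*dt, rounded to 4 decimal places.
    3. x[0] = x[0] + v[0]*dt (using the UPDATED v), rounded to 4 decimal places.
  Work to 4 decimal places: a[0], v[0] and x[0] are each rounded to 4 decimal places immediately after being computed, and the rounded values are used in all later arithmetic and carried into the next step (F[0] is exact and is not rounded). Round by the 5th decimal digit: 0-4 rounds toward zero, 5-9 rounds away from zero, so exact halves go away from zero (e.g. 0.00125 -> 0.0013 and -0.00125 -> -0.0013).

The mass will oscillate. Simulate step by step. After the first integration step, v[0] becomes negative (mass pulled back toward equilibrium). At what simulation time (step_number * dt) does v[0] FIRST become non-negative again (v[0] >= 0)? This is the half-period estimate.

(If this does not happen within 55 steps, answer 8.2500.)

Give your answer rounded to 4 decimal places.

Answer: 4.8000

Derivation:
Step 0: x=[4.9000] v=[0.0000]
Step 1: x=[4.8941] v=[-0.0391]
Step 2: x=[4.8824] v=[-0.0778]
Step 3: x=[4.8650] v=[-0.1158]
Step 4: x=[4.8421] v=[-0.1527]
Step 5: x=[4.8139] v=[-0.1881]
Step 6: x=[4.7807] v=[-0.2216]
Step 7: x=[4.7428] v=[-0.2530]
Step 8: x=[4.7005] v=[-0.2819]
Step 9: x=[4.6543] v=[-0.3080]
Step 10: x=[4.6046] v=[-0.3311]
Step 11: x=[4.5520] v=[-0.3510]
Step 12: x=[4.4969] v=[-0.3674]
Step 13: x=[4.4399] v=[-0.3802]
Step 14: x=[4.3815] v=[-0.3893]
Step 15: x=[4.3223] v=[-0.3946]
Step 16: x=[4.2629] v=[-0.3961]
Step 17: x=[4.2038] v=[-0.3937]
Step 18: x=[4.1457] v=[-0.3874]
Step 19: x=[4.0891] v=[-0.3773]
Step 20: x=[4.0346] v=[-0.3635]
Step 21: x=[3.9827] v=[-0.3462]
Step 22: x=[3.9339] v=[-0.3255]
Step 23: x=[3.8887] v=[-0.3016]
Step 24: x=[3.8475] v=[-0.2748]
Step 25: x=[3.8107] v=[-0.2453]
Step 26: x=[3.7787] v=[-0.2134]
Step 27: x=[3.7518] v=[-0.1794]
Step 28: x=[3.7302] v=[-0.1437]
Step 29: x=[3.7142] v=[-0.1065]
Step 30: x=[3.7040] v=[-0.0683]
Step 31: x=[3.6996] v=[-0.0294]
Step 32: x=[3.7011] v=[0.0098]
First v>=0 after going negative at step 32, time=4.8000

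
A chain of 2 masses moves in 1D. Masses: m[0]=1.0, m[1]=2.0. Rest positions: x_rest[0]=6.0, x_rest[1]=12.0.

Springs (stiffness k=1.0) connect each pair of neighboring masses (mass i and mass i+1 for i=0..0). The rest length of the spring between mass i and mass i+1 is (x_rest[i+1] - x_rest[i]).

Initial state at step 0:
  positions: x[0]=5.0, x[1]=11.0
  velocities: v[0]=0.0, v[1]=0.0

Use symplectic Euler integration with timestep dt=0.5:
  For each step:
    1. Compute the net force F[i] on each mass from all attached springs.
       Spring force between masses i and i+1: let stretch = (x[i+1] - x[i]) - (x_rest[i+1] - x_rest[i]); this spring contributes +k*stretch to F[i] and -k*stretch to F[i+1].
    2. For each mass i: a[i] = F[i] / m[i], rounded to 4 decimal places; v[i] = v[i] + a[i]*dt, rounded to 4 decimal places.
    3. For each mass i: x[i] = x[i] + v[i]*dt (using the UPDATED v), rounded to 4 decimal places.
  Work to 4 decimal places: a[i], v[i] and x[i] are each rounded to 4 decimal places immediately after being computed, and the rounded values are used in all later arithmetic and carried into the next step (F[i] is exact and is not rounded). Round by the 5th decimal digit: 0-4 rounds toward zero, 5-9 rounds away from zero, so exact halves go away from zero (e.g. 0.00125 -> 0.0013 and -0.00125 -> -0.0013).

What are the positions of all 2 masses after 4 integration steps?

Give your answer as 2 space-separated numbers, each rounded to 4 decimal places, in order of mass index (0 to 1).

Answer: 5.0000 11.0000

Derivation:
Step 0: x=[5.0000 11.0000] v=[0.0000 0.0000]
Step 1: x=[5.0000 11.0000] v=[0.0000 0.0000]
Step 2: x=[5.0000 11.0000] v=[0.0000 0.0000]
Step 3: x=[5.0000 11.0000] v=[0.0000 0.0000]
Step 4: x=[5.0000 11.0000] v=[0.0000 0.0000]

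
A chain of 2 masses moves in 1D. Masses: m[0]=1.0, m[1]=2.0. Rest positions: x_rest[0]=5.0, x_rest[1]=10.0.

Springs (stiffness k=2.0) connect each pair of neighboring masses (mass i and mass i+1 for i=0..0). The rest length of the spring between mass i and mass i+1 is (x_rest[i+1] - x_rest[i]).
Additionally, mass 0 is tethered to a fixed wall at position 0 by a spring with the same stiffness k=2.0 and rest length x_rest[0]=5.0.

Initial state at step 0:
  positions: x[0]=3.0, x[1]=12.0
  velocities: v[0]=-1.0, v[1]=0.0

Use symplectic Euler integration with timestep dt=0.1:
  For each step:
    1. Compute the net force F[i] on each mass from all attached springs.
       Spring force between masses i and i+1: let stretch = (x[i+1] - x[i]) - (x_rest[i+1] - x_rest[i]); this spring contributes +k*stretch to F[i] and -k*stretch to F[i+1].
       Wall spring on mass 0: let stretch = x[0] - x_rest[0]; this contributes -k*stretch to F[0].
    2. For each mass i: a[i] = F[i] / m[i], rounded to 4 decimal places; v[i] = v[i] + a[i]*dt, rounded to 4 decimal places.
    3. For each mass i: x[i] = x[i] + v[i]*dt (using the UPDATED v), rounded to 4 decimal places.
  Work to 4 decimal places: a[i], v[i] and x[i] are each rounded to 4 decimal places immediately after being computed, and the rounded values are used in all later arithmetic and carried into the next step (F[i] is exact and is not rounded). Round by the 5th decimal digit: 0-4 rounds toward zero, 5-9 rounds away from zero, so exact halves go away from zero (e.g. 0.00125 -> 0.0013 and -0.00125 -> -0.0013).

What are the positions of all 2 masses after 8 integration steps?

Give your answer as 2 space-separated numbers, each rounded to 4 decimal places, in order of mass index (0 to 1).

Answer: 5.7501 10.7922

Derivation:
Step 0: x=[3.0000 12.0000] v=[-1.0000 0.0000]
Step 1: x=[3.0200 11.9600] v=[0.2000 -0.4000]
Step 2: x=[3.1584 11.8806] v=[1.3840 -0.7940]
Step 3: x=[3.4081 11.7640] v=[2.4968 -1.1662]
Step 4: x=[3.7567 11.6138] v=[3.4864 -1.5018]
Step 5: x=[4.1874 11.4351] v=[4.3065 -1.7875]
Step 6: x=[4.6793 11.2339] v=[4.9186 -2.0123]
Step 7: x=[5.2087 11.0171] v=[5.2937 -2.1678]
Step 8: x=[5.7501 10.7922] v=[5.4136 -2.2486]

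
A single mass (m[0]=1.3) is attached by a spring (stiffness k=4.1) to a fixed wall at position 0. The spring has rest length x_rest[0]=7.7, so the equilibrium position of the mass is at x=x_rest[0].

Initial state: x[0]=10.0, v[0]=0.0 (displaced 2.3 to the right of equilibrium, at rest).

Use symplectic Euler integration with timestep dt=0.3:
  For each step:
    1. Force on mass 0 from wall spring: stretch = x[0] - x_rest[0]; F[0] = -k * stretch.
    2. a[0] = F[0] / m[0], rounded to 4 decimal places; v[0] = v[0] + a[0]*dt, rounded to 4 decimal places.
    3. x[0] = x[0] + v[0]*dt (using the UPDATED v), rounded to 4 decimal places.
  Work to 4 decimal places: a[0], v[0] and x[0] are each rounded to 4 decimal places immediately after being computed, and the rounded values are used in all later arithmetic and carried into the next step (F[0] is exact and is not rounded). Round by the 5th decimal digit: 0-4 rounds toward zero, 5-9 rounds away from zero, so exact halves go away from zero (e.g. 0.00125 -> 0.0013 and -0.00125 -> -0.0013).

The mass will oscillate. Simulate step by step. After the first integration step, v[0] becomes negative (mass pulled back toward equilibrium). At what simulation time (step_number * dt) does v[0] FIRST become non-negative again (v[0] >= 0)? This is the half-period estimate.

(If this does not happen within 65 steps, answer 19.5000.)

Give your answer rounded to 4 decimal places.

Step 0: x=[10.0000] v=[0.0000]
Step 1: x=[9.3472] v=[-2.1761]
Step 2: x=[8.2268] v=[-3.7346]
Step 3: x=[6.9569] v=[-4.2330]
Step 4: x=[5.8979] v=[-3.5299]
Step 5: x=[5.3504] v=[-1.8249]
Step 6: x=[5.4699] v=[0.3982]
First v>=0 after going negative at step 6, time=1.8000

Answer: 1.8000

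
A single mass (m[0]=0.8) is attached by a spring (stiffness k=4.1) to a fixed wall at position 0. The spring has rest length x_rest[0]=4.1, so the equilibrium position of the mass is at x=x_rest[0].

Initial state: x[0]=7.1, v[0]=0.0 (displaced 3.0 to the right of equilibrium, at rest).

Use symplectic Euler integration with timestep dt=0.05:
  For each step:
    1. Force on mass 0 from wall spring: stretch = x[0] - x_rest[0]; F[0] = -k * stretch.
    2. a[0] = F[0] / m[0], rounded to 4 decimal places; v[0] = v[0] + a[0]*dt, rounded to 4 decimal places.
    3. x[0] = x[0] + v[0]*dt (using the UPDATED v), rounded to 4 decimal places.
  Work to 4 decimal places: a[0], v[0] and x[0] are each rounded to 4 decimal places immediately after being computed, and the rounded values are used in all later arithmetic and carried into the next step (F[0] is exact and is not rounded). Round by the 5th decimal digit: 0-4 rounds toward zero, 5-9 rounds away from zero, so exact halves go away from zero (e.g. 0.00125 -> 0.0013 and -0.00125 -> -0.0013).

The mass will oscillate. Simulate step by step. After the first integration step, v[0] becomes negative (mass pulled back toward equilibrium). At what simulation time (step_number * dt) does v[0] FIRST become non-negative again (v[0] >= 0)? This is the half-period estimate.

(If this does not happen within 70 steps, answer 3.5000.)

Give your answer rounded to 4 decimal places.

Answer: 1.4000

Derivation:
Step 0: x=[7.1000] v=[0.0000]
Step 1: x=[7.0616] v=[-0.7688]
Step 2: x=[6.9852] v=[-1.5277]
Step 3: x=[6.8719] v=[-2.2670]
Step 4: x=[6.7230] v=[-2.9773]
Step 5: x=[6.5405] v=[-3.6494]
Step 6: x=[6.3268] v=[-4.2748]
Step 7: x=[6.0845] v=[-4.8454]
Step 8: x=[5.8168] v=[-5.3539]
Step 9: x=[5.5271] v=[-5.7938]
Step 10: x=[5.2191] v=[-6.1595]
Step 11: x=[4.8968] v=[-6.4463]
Step 12: x=[4.5643] v=[-6.6505]
Step 13: x=[4.2258] v=[-6.7695]
Step 14: x=[3.8857] v=[-6.8017]
Step 15: x=[3.5484] v=[-6.7468]
Step 16: x=[3.2181] v=[-6.6055]
Step 17: x=[2.8991] v=[-6.3795]
Step 18: x=[2.5955] v=[-6.0718]
Step 19: x=[2.3112] v=[-5.6863]
Step 20: x=[2.0498] v=[-5.2279]
Step 21: x=[1.8147] v=[-4.7025]
Step 22: x=[1.6089] v=[-4.1169]
Step 23: x=[1.4350] v=[-3.4786]
Step 24: x=[1.2952] v=[-2.7957]
Step 25: x=[1.1914] v=[-2.0770]
Step 26: x=[1.1248] v=[-1.3317]
Step 27: x=[1.0963] v=[-0.5693]
Step 28: x=[1.1063] v=[0.2004]
First v>=0 after going negative at step 28, time=1.4000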